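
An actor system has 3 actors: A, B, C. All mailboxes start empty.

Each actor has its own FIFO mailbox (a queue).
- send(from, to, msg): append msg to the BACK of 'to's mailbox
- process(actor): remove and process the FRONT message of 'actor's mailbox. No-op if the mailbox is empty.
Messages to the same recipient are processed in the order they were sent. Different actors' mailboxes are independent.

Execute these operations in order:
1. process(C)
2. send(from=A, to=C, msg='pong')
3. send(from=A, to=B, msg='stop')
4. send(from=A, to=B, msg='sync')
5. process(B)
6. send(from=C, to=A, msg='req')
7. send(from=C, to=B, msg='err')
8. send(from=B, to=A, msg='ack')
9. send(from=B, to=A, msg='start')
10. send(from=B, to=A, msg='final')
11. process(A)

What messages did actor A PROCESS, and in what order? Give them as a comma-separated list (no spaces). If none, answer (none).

Answer: req

Derivation:
After 1 (process(C)): A:[] B:[] C:[]
After 2 (send(from=A, to=C, msg='pong')): A:[] B:[] C:[pong]
After 3 (send(from=A, to=B, msg='stop')): A:[] B:[stop] C:[pong]
After 4 (send(from=A, to=B, msg='sync')): A:[] B:[stop,sync] C:[pong]
After 5 (process(B)): A:[] B:[sync] C:[pong]
After 6 (send(from=C, to=A, msg='req')): A:[req] B:[sync] C:[pong]
After 7 (send(from=C, to=B, msg='err')): A:[req] B:[sync,err] C:[pong]
After 8 (send(from=B, to=A, msg='ack')): A:[req,ack] B:[sync,err] C:[pong]
After 9 (send(from=B, to=A, msg='start')): A:[req,ack,start] B:[sync,err] C:[pong]
After 10 (send(from=B, to=A, msg='final')): A:[req,ack,start,final] B:[sync,err] C:[pong]
After 11 (process(A)): A:[ack,start,final] B:[sync,err] C:[pong]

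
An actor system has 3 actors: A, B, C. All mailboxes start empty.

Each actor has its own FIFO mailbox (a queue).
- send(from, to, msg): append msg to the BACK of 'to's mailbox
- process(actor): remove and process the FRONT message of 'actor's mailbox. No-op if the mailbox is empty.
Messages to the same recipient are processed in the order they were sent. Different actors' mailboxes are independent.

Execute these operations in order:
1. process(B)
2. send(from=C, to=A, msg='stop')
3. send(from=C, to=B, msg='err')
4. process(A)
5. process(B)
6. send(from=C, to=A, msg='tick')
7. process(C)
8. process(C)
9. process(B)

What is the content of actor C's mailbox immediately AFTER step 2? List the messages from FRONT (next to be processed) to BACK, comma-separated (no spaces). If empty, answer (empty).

After 1 (process(B)): A:[] B:[] C:[]
After 2 (send(from=C, to=A, msg='stop')): A:[stop] B:[] C:[]

(empty)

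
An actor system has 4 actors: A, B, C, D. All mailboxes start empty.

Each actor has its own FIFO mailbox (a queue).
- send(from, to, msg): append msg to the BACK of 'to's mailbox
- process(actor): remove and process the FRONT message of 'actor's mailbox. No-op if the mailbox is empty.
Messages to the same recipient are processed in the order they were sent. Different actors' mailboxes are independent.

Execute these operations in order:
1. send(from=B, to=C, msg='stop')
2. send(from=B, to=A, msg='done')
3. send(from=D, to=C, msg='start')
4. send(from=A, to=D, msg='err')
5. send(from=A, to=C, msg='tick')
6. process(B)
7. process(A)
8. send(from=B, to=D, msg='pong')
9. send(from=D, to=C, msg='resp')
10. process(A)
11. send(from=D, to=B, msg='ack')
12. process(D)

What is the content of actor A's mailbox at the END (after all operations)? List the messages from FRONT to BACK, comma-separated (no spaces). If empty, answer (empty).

After 1 (send(from=B, to=C, msg='stop')): A:[] B:[] C:[stop] D:[]
After 2 (send(from=B, to=A, msg='done')): A:[done] B:[] C:[stop] D:[]
After 3 (send(from=D, to=C, msg='start')): A:[done] B:[] C:[stop,start] D:[]
After 4 (send(from=A, to=D, msg='err')): A:[done] B:[] C:[stop,start] D:[err]
After 5 (send(from=A, to=C, msg='tick')): A:[done] B:[] C:[stop,start,tick] D:[err]
After 6 (process(B)): A:[done] B:[] C:[stop,start,tick] D:[err]
After 7 (process(A)): A:[] B:[] C:[stop,start,tick] D:[err]
After 8 (send(from=B, to=D, msg='pong')): A:[] B:[] C:[stop,start,tick] D:[err,pong]
After 9 (send(from=D, to=C, msg='resp')): A:[] B:[] C:[stop,start,tick,resp] D:[err,pong]
After 10 (process(A)): A:[] B:[] C:[stop,start,tick,resp] D:[err,pong]
After 11 (send(from=D, to=B, msg='ack')): A:[] B:[ack] C:[stop,start,tick,resp] D:[err,pong]
After 12 (process(D)): A:[] B:[ack] C:[stop,start,tick,resp] D:[pong]

Answer: (empty)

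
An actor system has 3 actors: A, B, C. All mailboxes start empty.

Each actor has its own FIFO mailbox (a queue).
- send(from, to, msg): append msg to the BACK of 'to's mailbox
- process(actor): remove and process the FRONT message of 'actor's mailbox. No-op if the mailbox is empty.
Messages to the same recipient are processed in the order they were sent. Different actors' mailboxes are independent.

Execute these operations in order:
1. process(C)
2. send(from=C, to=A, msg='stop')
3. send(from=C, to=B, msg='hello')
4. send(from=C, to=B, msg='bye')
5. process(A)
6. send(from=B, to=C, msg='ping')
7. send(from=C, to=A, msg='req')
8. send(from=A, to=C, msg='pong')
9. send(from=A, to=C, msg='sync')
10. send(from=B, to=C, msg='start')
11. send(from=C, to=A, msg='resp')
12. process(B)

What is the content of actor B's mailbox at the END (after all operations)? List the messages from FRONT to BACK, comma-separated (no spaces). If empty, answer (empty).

Answer: bye

Derivation:
After 1 (process(C)): A:[] B:[] C:[]
After 2 (send(from=C, to=A, msg='stop')): A:[stop] B:[] C:[]
After 3 (send(from=C, to=B, msg='hello')): A:[stop] B:[hello] C:[]
After 4 (send(from=C, to=B, msg='bye')): A:[stop] B:[hello,bye] C:[]
After 5 (process(A)): A:[] B:[hello,bye] C:[]
After 6 (send(from=B, to=C, msg='ping')): A:[] B:[hello,bye] C:[ping]
After 7 (send(from=C, to=A, msg='req')): A:[req] B:[hello,bye] C:[ping]
After 8 (send(from=A, to=C, msg='pong')): A:[req] B:[hello,bye] C:[ping,pong]
After 9 (send(from=A, to=C, msg='sync')): A:[req] B:[hello,bye] C:[ping,pong,sync]
After 10 (send(from=B, to=C, msg='start')): A:[req] B:[hello,bye] C:[ping,pong,sync,start]
After 11 (send(from=C, to=A, msg='resp')): A:[req,resp] B:[hello,bye] C:[ping,pong,sync,start]
After 12 (process(B)): A:[req,resp] B:[bye] C:[ping,pong,sync,start]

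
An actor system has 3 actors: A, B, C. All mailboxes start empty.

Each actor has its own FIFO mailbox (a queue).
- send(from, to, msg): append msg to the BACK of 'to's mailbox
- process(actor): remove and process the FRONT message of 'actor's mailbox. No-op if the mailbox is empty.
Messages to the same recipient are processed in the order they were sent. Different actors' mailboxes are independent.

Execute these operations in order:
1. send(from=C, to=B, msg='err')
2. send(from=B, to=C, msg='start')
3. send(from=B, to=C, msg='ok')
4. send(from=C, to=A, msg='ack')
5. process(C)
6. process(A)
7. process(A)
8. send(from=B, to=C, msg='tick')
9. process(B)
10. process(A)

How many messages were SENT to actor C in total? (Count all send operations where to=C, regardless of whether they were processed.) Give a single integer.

Answer: 3

Derivation:
After 1 (send(from=C, to=B, msg='err')): A:[] B:[err] C:[]
After 2 (send(from=B, to=C, msg='start')): A:[] B:[err] C:[start]
After 3 (send(from=B, to=C, msg='ok')): A:[] B:[err] C:[start,ok]
After 4 (send(from=C, to=A, msg='ack')): A:[ack] B:[err] C:[start,ok]
After 5 (process(C)): A:[ack] B:[err] C:[ok]
After 6 (process(A)): A:[] B:[err] C:[ok]
After 7 (process(A)): A:[] B:[err] C:[ok]
After 8 (send(from=B, to=C, msg='tick')): A:[] B:[err] C:[ok,tick]
After 9 (process(B)): A:[] B:[] C:[ok,tick]
After 10 (process(A)): A:[] B:[] C:[ok,tick]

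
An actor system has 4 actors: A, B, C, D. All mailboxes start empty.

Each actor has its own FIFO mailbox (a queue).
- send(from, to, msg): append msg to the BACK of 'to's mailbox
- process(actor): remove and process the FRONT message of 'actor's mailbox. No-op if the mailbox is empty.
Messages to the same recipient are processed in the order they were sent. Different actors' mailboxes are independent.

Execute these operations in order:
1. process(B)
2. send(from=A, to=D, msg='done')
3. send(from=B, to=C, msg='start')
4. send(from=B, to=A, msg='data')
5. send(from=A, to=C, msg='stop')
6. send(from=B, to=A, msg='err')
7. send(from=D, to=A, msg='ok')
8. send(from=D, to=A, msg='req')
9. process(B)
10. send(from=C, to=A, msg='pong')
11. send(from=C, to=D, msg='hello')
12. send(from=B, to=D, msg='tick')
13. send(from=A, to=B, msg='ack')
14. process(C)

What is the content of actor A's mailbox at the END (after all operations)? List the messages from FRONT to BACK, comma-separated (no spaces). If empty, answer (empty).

Answer: data,err,ok,req,pong

Derivation:
After 1 (process(B)): A:[] B:[] C:[] D:[]
After 2 (send(from=A, to=D, msg='done')): A:[] B:[] C:[] D:[done]
After 3 (send(from=B, to=C, msg='start')): A:[] B:[] C:[start] D:[done]
After 4 (send(from=B, to=A, msg='data')): A:[data] B:[] C:[start] D:[done]
After 5 (send(from=A, to=C, msg='stop')): A:[data] B:[] C:[start,stop] D:[done]
After 6 (send(from=B, to=A, msg='err')): A:[data,err] B:[] C:[start,stop] D:[done]
After 7 (send(from=D, to=A, msg='ok')): A:[data,err,ok] B:[] C:[start,stop] D:[done]
After 8 (send(from=D, to=A, msg='req')): A:[data,err,ok,req] B:[] C:[start,stop] D:[done]
After 9 (process(B)): A:[data,err,ok,req] B:[] C:[start,stop] D:[done]
After 10 (send(from=C, to=A, msg='pong')): A:[data,err,ok,req,pong] B:[] C:[start,stop] D:[done]
After 11 (send(from=C, to=D, msg='hello')): A:[data,err,ok,req,pong] B:[] C:[start,stop] D:[done,hello]
After 12 (send(from=B, to=D, msg='tick')): A:[data,err,ok,req,pong] B:[] C:[start,stop] D:[done,hello,tick]
After 13 (send(from=A, to=B, msg='ack')): A:[data,err,ok,req,pong] B:[ack] C:[start,stop] D:[done,hello,tick]
After 14 (process(C)): A:[data,err,ok,req,pong] B:[ack] C:[stop] D:[done,hello,tick]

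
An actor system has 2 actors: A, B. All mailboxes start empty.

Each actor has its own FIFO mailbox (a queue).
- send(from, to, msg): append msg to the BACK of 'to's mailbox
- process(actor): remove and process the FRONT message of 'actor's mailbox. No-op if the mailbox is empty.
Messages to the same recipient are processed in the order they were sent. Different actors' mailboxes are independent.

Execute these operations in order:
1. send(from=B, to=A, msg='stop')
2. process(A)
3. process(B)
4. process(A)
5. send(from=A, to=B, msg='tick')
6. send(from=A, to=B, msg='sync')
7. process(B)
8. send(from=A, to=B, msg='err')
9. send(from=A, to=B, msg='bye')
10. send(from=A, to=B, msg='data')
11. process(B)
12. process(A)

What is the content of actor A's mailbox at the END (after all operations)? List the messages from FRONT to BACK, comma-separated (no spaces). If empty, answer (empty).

After 1 (send(from=B, to=A, msg='stop')): A:[stop] B:[]
After 2 (process(A)): A:[] B:[]
After 3 (process(B)): A:[] B:[]
After 4 (process(A)): A:[] B:[]
After 5 (send(from=A, to=B, msg='tick')): A:[] B:[tick]
After 6 (send(from=A, to=B, msg='sync')): A:[] B:[tick,sync]
After 7 (process(B)): A:[] B:[sync]
After 8 (send(from=A, to=B, msg='err')): A:[] B:[sync,err]
After 9 (send(from=A, to=B, msg='bye')): A:[] B:[sync,err,bye]
After 10 (send(from=A, to=B, msg='data')): A:[] B:[sync,err,bye,data]
After 11 (process(B)): A:[] B:[err,bye,data]
After 12 (process(A)): A:[] B:[err,bye,data]

Answer: (empty)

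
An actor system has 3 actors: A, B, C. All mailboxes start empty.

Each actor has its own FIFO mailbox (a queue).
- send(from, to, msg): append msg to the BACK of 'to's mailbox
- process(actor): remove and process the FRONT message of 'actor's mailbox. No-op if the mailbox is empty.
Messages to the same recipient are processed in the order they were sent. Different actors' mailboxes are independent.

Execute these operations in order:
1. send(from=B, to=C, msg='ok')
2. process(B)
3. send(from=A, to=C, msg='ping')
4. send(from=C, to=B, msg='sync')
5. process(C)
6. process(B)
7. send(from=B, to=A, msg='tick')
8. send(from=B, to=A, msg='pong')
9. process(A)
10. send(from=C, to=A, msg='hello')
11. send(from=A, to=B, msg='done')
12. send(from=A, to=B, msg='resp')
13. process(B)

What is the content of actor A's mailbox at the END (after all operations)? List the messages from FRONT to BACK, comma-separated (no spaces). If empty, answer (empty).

After 1 (send(from=B, to=C, msg='ok')): A:[] B:[] C:[ok]
After 2 (process(B)): A:[] B:[] C:[ok]
After 3 (send(from=A, to=C, msg='ping')): A:[] B:[] C:[ok,ping]
After 4 (send(from=C, to=B, msg='sync')): A:[] B:[sync] C:[ok,ping]
After 5 (process(C)): A:[] B:[sync] C:[ping]
After 6 (process(B)): A:[] B:[] C:[ping]
After 7 (send(from=B, to=A, msg='tick')): A:[tick] B:[] C:[ping]
After 8 (send(from=B, to=A, msg='pong')): A:[tick,pong] B:[] C:[ping]
After 9 (process(A)): A:[pong] B:[] C:[ping]
After 10 (send(from=C, to=A, msg='hello')): A:[pong,hello] B:[] C:[ping]
After 11 (send(from=A, to=B, msg='done')): A:[pong,hello] B:[done] C:[ping]
After 12 (send(from=A, to=B, msg='resp')): A:[pong,hello] B:[done,resp] C:[ping]
After 13 (process(B)): A:[pong,hello] B:[resp] C:[ping]

Answer: pong,hello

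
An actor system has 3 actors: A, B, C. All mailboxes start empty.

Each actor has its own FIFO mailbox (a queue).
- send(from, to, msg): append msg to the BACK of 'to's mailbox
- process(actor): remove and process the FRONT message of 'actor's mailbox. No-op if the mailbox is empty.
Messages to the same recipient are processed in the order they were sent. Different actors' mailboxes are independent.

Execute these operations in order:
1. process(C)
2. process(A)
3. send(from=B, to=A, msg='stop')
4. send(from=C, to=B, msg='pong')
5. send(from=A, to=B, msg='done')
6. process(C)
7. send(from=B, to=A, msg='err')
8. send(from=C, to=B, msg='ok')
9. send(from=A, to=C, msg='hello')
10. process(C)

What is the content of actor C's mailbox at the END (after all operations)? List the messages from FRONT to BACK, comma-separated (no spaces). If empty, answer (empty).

Answer: (empty)

Derivation:
After 1 (process(C)): A:[] B:[] C:[]
After 2 (process(A)): A:[] B:[] C:[]
After 3 (send(from=B, to=A, msg='stop')): A:[stop] B:[] C:[]
After 4 (send(from=C, to=B, msg='pong')): A:[stop] B:[pong] C:[]
After 5 (send(from=A, to=B, msg='done')): A:[stop] B:[pong,done] C:[]
After 6 (process(C)): A:[stop] B:[pong,done] C:[]
After 7 (send(from=B, to=A, msg='err')): A:[stop,err] B:[pong,done] C:[]
After 8 (send(from=C, to=B, msg='ok')): A:[stop,err] B:[pong,done,ok] C:[]
After 9 (send(from=A, to=C, msg='hello')): A:[stop,err] B:[pong,done,ok] C:[hello]
After 10 (process(C)): A:[stop,err] B:[pong,done,ok] C:[]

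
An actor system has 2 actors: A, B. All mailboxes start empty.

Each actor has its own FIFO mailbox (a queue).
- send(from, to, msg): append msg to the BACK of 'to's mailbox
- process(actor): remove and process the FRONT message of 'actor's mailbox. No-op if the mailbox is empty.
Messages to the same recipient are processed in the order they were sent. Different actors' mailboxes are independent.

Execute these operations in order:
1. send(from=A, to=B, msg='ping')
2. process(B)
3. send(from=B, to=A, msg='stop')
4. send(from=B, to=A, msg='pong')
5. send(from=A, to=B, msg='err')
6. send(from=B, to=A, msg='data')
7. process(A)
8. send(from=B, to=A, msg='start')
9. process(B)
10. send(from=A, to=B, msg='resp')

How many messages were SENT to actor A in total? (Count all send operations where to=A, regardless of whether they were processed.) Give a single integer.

Answer: 4

Derivation:
After 1 (send(from=A, to=B, msg='ping')): A:[] B:[ping]
After 2 (process(B)): A:[] B:[]
After 3 (send(from=B, to=A, msg='stop')): A:[stop] B:[]
After 4 (send(from=B, to=A, msg='pong')): A:[stop,pong] B:[]
After 5 (send(from=A, to=B, msg='err')): A:[stop,pong] B:[err]
After 6 (send(from=B, to=A, msg='data')): A:[stop,pong,data] B:[err]
After 7 (process(A)): A:[pong,data] B:[err]
After 8 (send(from=B, to=A, msg='start')): A:[pong,data,start] B:[err]
After 9 (process(B)): A:[pong,data,start] B:[]
After 10 (send(from=A, to=B, msg='resp')): A:[pong,data,start] B:[resp]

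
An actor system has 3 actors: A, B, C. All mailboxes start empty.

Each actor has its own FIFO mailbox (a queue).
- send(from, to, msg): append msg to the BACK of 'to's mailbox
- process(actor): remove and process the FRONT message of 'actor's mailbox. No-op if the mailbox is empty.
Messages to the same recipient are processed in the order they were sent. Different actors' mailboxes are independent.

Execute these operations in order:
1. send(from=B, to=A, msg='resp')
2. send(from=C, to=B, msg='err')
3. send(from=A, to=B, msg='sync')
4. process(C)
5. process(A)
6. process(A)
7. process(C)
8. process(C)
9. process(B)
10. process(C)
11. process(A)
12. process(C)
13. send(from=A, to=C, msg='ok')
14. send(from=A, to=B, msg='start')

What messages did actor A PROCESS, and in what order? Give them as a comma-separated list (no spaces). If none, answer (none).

Answer: resp

Derivation:
After 1 (send(from=B, to=A, msg='resp')): A:[resp] B:[] C:[]
After 2 (send(from=C, to=B, msg='err')): A:[resp] B:[err] C:[]
After 3 (send(from=A, to=B, msg='sync')): A:[resp] B:[err,sync] C:[]
After 4 (process(C)): A:[resp] B:[err,sync] C:[]
After 5 (process(A)): A:[] B:[err,sync] C:[]
After 6 (process(A)): A:[] B:[err,sync] C:[]
After 7 (process(C)): A:[] B:[err,sync] C:[]
After 8 (process(C)): A:[] B:[err,sync] C:[]
After 9 (process(B)): A:[] B:[sync] C:[]
After 10 (process(C)): A:[] B:[sync] C:[]
After 11 (process(A)): A:[] B:[sync] C:[]
After 12 (process(C)): A:[] B:[sync] C:[]
After 13 (send(from=A, to=C, msg='ok')): A:[] B:[sync] C:[ok]
After 14 (send(from=A, to=B, msg='start')): A:[] B:[sync,start] C:[ok]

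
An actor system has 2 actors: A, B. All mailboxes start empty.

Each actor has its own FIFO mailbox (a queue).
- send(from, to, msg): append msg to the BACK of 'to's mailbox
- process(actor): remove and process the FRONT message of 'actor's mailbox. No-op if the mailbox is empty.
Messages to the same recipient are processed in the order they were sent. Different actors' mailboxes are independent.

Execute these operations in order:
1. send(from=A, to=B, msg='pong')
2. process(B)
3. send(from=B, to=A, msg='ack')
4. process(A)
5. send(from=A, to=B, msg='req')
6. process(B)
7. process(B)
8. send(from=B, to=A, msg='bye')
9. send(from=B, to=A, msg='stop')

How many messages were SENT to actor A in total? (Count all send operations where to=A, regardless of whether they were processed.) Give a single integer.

Answer: 3

Derivation:
After 1 (send(from=A, to=B, msg='pong')): A:[] B:[pong]
After 2 (process(B)): A:[] B:[]
After 3 (send(from=B, to=A, msg='ack')): A:[ack] B:[]
After 4 (process(A)): A:[] B:[]
After 5 (send(from=A, to=B, msg='req')): A:[] B:[req]
After 6 (process(B)): A:[] B:[]
After 7 (process(B)): A:[] B:[]
After 8 (send(from=B, to=A, msg='bye')): A:[bye] B:[]
After 9 (send(from=B, to=A, msg='stop')): A:[bye,stop] B:[]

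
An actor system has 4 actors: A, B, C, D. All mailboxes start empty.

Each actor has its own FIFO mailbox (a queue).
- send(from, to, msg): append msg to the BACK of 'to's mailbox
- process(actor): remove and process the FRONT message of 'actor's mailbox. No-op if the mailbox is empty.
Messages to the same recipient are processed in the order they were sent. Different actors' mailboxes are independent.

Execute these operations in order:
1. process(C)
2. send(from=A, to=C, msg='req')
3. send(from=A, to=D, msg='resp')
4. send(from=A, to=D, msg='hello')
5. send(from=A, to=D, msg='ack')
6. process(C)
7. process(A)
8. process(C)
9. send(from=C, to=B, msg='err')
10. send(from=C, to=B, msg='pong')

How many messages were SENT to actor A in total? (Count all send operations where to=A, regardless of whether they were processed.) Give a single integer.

After 1 (process(C)): A:[] B:[] C:[] D:[]
After 2 (send(from=A, to=C, msg='req')): A:[] B:[] C:[req] D:[]
After 3 (send(from=A, to=D, msg='resp')): A:[] B:[] C:[req] D:[resp]
After 4 (send(from=A, to=D, msg='hello')): A:[] B:[] C:[req] D:[resp,hello]
After 5 (send(from=A, to=D, msg='ack')): A:[] B:[] C:[req] D:[resp,hello,ack]
After 6 (process(C)): A:[] B:[] C:[] D:[resp,hello,ack]
After 7 (process(A)): A:[] B:[] C:[] D:[resp,hello,ack]
After 8 (process(C)): A:[] B:[] C:[] D:[resp,hello,ack]
After 9 (send(from=C, to=B, msg='err')): A:[] B:[err] C:[] D:[resp,hello,ack]
After 10 (send(from=C, to=B, msg='pong')): A:[] B:[err,pong] C:[] D:[resp,hello,ack]

Answer: 0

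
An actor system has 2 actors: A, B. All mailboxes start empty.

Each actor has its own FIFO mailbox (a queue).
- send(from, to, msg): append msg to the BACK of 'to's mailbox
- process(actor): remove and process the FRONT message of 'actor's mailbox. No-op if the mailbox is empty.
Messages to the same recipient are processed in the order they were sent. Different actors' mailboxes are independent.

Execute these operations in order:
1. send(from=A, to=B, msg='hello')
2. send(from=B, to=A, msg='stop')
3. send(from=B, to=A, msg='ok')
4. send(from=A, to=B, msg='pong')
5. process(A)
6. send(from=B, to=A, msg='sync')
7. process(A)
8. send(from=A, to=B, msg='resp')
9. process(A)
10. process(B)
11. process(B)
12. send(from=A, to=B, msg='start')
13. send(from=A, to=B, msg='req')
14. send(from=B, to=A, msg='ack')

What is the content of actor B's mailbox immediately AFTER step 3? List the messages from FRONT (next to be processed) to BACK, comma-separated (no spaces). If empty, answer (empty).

After 1 (send(from=A, to=B, msg='hello')): A:[] B:[hello]
After 2 (send(from=B, to=A, msg='stop')): A:[stop] B:[hello]
After 3 (send(from=B, to=A, msg='ok')): A:[stop,ok] B:[hello]

hello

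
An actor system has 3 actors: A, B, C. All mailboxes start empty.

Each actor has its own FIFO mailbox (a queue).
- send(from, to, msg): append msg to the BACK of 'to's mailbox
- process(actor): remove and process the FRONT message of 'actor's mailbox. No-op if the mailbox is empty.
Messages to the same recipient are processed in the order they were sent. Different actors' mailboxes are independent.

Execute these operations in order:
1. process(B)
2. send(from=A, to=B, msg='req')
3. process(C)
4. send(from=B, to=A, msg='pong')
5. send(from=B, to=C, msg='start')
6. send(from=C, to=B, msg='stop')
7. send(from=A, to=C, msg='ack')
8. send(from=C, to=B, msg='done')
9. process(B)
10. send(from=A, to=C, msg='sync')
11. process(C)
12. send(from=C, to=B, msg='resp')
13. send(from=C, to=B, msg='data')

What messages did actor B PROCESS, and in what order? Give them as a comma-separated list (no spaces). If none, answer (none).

After 1 (process(B)): A:[] B:[] C:[]
After 2 (send(from=A, to=B, msg='req')): A:[] B:[req] C:[]
After 3 (process(C)): A:[] B:[req] C:[]
After 4 (send(from=B, to=A, msg='pong')): A:[pong] B:[req] C:[]
After 5 (send(from=B, to=C, msg='start')): A:[pong] B:[req] C:[start]
After 6 (send(from=C, to=B, msg='stop')): A:[pong] B:[req,stop] C:[start]
After 7 (send(from=A, to=C, msg='ack')): A:[pong] B:[req,stop] C:[start,ack]
After 8 (send(from=C, to=B, msg='done')): A:[pong] B:[req,stop,done] C:[start,ack]
After 9 (process(B)): A:[pong] B:[stop,done] C:[start,ack]
After 10 (send(from=A, to=C, msg='sync')): A:[pong] B:[stop,done] C:[start,ack,sync]
After 11 (process(C)): A:[pong] B:[stop,done] C:[ack,sync]
After 12 (send(from=C, to=B, msg='resp')): A:[pong] B:[stop,done,resp] C:[ack,sync]
After 13 (send(from=C, to=B, msg='data')): A:[pong] B:[stop,done,resp,data] C:[ack,sync]

Answer: req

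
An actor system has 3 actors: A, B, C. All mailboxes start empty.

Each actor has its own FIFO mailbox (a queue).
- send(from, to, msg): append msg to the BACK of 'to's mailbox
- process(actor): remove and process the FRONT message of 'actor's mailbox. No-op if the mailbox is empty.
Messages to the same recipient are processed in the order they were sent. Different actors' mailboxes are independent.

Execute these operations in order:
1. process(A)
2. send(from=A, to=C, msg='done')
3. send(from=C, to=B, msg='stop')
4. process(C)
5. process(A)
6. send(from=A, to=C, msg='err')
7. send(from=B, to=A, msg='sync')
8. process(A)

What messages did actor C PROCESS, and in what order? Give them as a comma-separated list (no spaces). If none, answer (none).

Answer: done

Derivation:
After 1 (process(A)): A:[] B:[] C:[]
After 2 (send(from=A, to=C, msg='done')): A:[] B:[] C:[done]
After 3 (send(from=C, to=B, msg='stop')): A:[] B:[stop] C:[done]
After 4 (process(C)): A:[] B:[stop] C:[]
After 5 (process(A)): A:[] B:[stop] C:[]
After 6 (send(from=A, to=C, msg='err')): A:[] B:[stop] C:[err]
After 7 (send(from=B, to=A, msg='sync')): A:[sync] B:[stop] C:[err]
After 8 (process(A)): A:[] B:[stop] C:[err]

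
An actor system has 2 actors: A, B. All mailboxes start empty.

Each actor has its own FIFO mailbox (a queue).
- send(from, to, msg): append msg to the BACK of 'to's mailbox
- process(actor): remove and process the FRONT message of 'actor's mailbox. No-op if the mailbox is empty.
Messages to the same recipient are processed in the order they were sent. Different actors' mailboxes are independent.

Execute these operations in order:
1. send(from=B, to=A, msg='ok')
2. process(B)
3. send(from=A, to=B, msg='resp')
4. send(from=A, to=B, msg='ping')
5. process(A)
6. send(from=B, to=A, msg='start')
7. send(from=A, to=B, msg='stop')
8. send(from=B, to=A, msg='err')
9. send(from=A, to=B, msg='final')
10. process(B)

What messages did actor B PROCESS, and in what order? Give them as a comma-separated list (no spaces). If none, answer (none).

Answer: resp

Derivation:
After 1 (send(from=B, to=A, msg='ok')): A:[ok] B:[]
After 2 (process(B)): A:[ok] B:[]
After 3 (send(from=A, to=B, msg='resp')): A:[ok] B:[resp]
After 4 (send(from=A, to=B, msg='ping')): A:[ok] B:[resp,ping]
After 5 (process(A)): A:[] B:[resp,ping]
After 6 (send(from=B, to=A, msg='start')): A:[start] B:[resp,ping]
After 7 (send(from=A, to=B, msg='stop')): A:[start] B:[resp,ping,stop]
After 8 (send(from=B, to=A, msg='err')): A:[start,err] B:[resp,ping,stop]
After 9 (send(from=A, to=B, msg='final')): A:[start,err] B:[resp,ping,stop,final]
After 10 (process(B)): A:[start,err] B:[ping,stop,final]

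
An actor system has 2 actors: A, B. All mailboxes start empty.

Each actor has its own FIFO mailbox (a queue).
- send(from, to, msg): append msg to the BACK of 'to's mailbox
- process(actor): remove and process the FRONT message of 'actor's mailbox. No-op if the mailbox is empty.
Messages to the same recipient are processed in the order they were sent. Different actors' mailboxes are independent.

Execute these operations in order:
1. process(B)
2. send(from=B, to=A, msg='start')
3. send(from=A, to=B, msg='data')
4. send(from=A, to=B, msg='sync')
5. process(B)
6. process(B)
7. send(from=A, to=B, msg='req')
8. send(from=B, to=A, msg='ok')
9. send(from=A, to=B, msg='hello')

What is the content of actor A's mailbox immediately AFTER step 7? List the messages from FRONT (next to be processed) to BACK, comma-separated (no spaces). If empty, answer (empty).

After 1 (process(B)): A:[] B:[]
After 2 (send(from=B, to=A, msg='start')): A:[start] B:[]
After 3 (send(from=A, to=B, msg='data')): A:[start] B:[data]
After 4 (send(from=A, to=B, msg='sync')): A:[start] B:[data,sync]
After 5 (process(B)): A:[start] B:[sync]
After 6 (process(B)): A:[start] B:[]
After 7 (send(from=A, to=B, msg='req')): A:[start] B:[req]

start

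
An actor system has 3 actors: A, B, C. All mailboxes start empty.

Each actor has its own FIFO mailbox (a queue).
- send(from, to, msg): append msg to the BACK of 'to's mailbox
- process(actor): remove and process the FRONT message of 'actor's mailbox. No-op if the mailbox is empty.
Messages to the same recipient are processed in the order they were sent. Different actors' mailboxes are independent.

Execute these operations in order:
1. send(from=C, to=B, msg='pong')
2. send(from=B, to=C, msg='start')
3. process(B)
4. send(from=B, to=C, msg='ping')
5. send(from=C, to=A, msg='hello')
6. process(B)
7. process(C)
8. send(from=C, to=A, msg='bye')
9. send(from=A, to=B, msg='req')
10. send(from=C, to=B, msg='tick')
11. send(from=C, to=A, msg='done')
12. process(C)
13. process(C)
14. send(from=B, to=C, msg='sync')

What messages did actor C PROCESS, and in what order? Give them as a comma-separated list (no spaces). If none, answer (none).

Answer: start,ping

Derivation:
After 1 (send(from=C, to=B, msg='pong')): A:[] B:[pong] C:[]
After 2 (send(from=B, to=C, msg='start')): A:[] B:[pong] C:[start]
After 3 (process(B)): A:[] B:[] C:[start]
After 4 (send(from=B, to=C, msg='ping')): A:[] B:[] C:[start,ping]
After 5 (send(from=C, to=A, msg='hello')): A:[hello] B:[] C:[start,ping]
After 6 (process(B)): A:[hello] B:[] C:[start,ping]
After 7 (process(C)): A:[hello] B:[] C:[ping]
After 8 (send(from=C, to=A, msg='bye')): A:[hello,bye] B:[] C:[ping]
After 9 (send(from=A, to=B, msg='req')): A:[hello,bye] B:[req] C:[ping]
After 10 (send(from=C, to=B, msg='tick')): A:[hello,bye] B:[req,tick] C:[ping]
After 11 (send(from=C, to=A, msg='done')): A:[hello,bye,done] B:[req,tick] C:[ping]
After 12 (process(C)): A:[hello,bye,done] B:[req,tick] C:[]
After 13 (process(C)): A:[hello,bye,done] B:[req,tick] C:[]
After 14 (send(from=B, to=C, msg='sync')): A:[hello,bye,done] B:[req,tick] C:[sync]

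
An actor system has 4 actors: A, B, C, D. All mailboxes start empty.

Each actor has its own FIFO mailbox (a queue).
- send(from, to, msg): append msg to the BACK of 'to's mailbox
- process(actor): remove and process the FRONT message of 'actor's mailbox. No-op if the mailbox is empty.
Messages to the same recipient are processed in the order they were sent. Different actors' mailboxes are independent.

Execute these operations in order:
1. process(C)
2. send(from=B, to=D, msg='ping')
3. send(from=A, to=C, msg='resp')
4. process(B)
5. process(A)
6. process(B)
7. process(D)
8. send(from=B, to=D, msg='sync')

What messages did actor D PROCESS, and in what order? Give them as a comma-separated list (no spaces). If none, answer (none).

After 1 (process(C)): A:[] B:[] C:[] D:[]
After 2 (send(from=B, to=D, msg='ping')): A:[] B:[] C:[] D:[ping]
After 3 (send(from=A, to=C, msg='resp')): A:[] B:[] C:[resp] D:[ping]
After 4 (process(B)): A:[] B:[] C:[resp] D:[ping]
After 5 (process(A)): A:[] B:[] C:[resp] D:[ping]
After 6 (process(B)): A:[] B:[] C:[resp] D:[ping]
After 7 (process(D)): A:[] B:[] C:[resp] D:[]
After 8 (send(from=B, to=D, msg='sync')): A:[] B:[] C:[resp] D:[sync]

Answer: ping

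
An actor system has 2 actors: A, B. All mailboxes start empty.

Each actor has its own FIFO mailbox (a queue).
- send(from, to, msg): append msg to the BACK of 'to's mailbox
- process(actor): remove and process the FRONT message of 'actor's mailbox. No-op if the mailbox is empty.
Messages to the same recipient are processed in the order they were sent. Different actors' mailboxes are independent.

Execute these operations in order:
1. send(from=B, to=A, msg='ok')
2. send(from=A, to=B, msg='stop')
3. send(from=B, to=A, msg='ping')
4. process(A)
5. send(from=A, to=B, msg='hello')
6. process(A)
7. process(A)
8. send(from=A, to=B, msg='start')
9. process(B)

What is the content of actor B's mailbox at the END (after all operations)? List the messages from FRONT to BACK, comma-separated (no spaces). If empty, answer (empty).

After 1 (send(from=B, to=A, msg='ok')): A:[ok] B:[]
After 2 (send(from=A, to=B, msg='stop')): A:[ok] B:[stop]
After 3 (send(from=B, to=A, msg='ping')): A:[ok,ping] B:[stop]
After 4 (process(A)): A:[ping] B:[stop]
After 5 (send(from=A, to=B, msg='hello')): A:[ping] B:[stop,hello]
After 6 (process(A)): A:[] B:[stop,hello]
After 7 (process(A)): A:[] B:[stop,hello]
After 8 (send(from=A, to=B, msg='start')): A:[] B:[stop,hello,start]
After 9 (process(B)): A:[] B:[hello,start]

Answer: hello,start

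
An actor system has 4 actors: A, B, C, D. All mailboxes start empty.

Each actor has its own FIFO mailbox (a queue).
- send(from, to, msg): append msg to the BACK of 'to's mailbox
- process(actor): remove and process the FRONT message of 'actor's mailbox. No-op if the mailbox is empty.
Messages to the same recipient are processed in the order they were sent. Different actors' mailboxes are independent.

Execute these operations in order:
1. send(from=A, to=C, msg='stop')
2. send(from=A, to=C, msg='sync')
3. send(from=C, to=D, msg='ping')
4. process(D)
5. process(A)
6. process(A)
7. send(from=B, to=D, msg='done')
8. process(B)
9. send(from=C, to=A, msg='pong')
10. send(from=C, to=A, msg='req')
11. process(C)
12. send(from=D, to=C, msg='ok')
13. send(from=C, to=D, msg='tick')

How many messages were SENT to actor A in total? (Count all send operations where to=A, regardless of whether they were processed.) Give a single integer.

After 1 (send(from=A, to=C, msg='stop')): A:[] B:[] C:[stop] D:[]
After 2 (send(from=A, to=C, msg='sync')): A:[] B:[] C:[stop,sync] D:[]
After 3 (send(from=C, to=D, msg='ping')): A:[] B:[] C:[stop,sync] D:[ping]
After 4 (process(D)): A:[] B:[] C:[stop,sync] D:[]
After 5 (process(A)): A:[] B:[] C:[stop,sync] D:[]
After 6 (process(A)): A:[] B:[] C:[stop,sync] D:[]
After 7 (send(from=B, to=D, msg='done')): A:[] B:[] C:[stop,sync] D:[done]
After 8 (process(B)): A:[] B:[] C:[stop,sync] D:[done]
After 9 (send(from=C, to=A, msg='pong')): A:[pong] B:[] C:[stop,sync] D:[done]
After 10 (send(from=C, to=A, msg='req')): A:[pong,req] B:[] C:[stop,sync] D:[done]
After 11 (process(C)): A:[pong,req] B:[] C:[sync] D:[done]
After 12 (send(from=D, to=C, msg='ok')): A:[pong,req] B:[] C:[sync,ok] D:[done]
After 13 (send(from=C, to=D, msg='tick')): A:[pong,req] B:[] C:[sync,ok] D:[done,tick]

Answer: 2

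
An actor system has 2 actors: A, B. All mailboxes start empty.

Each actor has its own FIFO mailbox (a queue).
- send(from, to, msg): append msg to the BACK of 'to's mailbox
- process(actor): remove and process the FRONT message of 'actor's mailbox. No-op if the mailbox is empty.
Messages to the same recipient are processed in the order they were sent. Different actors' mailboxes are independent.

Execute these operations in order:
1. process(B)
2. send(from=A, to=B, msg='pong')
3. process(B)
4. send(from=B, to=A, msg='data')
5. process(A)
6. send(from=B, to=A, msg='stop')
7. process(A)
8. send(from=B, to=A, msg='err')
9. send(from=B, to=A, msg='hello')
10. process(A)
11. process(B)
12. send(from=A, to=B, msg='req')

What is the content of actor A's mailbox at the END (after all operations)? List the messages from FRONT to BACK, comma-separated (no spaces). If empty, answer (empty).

Answer: hello

Derivation:
After 1 (process(B)): A:[] B:[]
After 2 (send(from=A, to=B, msg='pong')): A:[] B:[pong]
After 3 (process(B)): A:[] B:[]
After 4 (send(from=B, to=A, msg='data')): A:[data] B:[]
After 5 (process(A)): A:[] B:[]
After 6 (send(from=B, to=A, msg='stop')): A:[stop] B:[]
After 7 (process(A)): A:[] B:[]
After 8 (send(from=B, to=A, msg='err')): A:[err] B:[]
After 9 (send(from=B, to=A, msg='hello')): A:[err,hello] B:[]
After 10 (process(A)): A:[hello] B:[]
After 11 (process(B)): A:[hello] B:[]
After 12 (send(from=A, to=B, msg='req')): A:[hello] B:[req]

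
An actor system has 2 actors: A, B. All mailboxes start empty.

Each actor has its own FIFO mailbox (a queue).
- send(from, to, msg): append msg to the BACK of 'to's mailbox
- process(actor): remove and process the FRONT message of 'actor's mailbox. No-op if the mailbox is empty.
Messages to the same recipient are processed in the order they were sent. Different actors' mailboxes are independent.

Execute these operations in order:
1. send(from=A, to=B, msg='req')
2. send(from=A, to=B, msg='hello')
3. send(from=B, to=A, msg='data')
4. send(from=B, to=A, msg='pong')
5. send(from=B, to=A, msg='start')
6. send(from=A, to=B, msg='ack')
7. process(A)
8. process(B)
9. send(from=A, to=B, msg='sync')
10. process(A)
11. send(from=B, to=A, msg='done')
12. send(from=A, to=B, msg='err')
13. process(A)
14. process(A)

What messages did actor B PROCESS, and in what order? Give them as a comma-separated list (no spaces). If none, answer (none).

Answer: req

Derivation:
After 1 (send(from=A, to=B, msg='req')): A:[] B:[req]
After 2 (send(from=A, to=B, msg='hello')): A:[] B:[req,hello]
After 3 (send(from=B, to=A, msg='data')): A:[data] B:[req,hello]
After 4 (send(from=B, to=A, msg='pong')): A:[data,pong] B:[req,hello]
After 5 (send(from=B, to=A, msg='start')): A:[data,pong,start] B:[req,hello]
After 6 (send(from=A, to=B, msg='ack')): A:[data,pong,start] B:[req,hello,ack]
After 7 (process(A)): A:[pong,start] B:[req,hello,ack]
After 8 (process(B)): A:[pong,start] B:[hello,ack]
After 9 (send(from=A, to=B, msg='sync')): A:[pong,start] B:[hello,ack,sync]
After 10 (process(A)): A:[start] B:[hello,ack,sync]
After 11 (send(from=B, to=A, msg='done')): A:[start,done] B:[hello,ack,sync]
After 12 (send(from=A, to=B, msg='err')): A:[start,done] B:[hello,ack,sync,err]
After 13 (process(A)): A:[done] B:[hello,ack,sync,err]
After 14 (process(A)): A:[] B:[hello,ack,sync,err]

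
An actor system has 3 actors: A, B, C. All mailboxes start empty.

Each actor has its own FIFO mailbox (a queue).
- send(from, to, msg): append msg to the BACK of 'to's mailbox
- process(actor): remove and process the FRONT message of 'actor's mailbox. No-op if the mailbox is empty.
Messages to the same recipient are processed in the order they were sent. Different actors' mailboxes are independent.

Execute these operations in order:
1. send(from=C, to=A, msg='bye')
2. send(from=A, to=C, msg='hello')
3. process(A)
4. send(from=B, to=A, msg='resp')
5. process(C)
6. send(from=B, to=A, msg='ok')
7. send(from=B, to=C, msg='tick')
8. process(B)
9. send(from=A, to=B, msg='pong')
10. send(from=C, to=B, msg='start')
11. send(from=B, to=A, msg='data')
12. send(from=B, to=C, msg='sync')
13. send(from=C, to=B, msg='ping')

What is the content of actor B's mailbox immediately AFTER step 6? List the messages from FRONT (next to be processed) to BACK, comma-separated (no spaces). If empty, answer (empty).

After 1 (send(from=C, to=A, msg='bye')): A:[bye] B:[] C:[]
After 2 (send(from=A, to=C, msg='hello')): A:[bye] B:[] C:[hello]
After 3 (process(A)): A:[] B:[] C:[hello]
After 4 (send(from=B, to=A, msg='resp')): A:[resp] B:[] C:[hello]
After 5 (process(C)): A:[resp] B:[] C:[]
After 6 (send(from=B, to=A, msg='ok')): A:[resp,ok] B:[] C:[]

(empty)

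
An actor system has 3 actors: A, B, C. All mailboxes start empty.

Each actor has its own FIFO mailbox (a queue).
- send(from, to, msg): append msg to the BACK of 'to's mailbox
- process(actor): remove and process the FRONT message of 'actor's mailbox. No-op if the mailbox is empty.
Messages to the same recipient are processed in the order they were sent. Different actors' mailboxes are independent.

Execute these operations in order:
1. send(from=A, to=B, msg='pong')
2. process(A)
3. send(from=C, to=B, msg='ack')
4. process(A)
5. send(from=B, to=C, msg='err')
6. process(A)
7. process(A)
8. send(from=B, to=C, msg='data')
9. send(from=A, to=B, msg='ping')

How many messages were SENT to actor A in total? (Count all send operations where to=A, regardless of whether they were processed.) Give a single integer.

After 1 (send(from=A, to=B, msg='pong')): A:[] B:[pong] C:[]
After 2 (process(A)): A:[] B:[pong] C:[]
After 3 (send(from=C, to=B, msg='ack')): A:[] B:[pong,ack] C:[]
After 4 (process(A)): A:[] B:[pong,ack] C:[]
After 5 (send(from=B, to=C, msg='err')): A:[] B:[pong,ack] C:[err]
After 6 (process(A)): A:[] B:[pong,ack] C:[err]
After 7 (process(A)): A:[] B:[pong,ack] C:[err]
After 8 (send(from=B, to=C, msg='data')): A:[] B:[pong,ack] C:[err,data]
After 9 (send(from=A, to=B, msg='ping')): A:[] B:[pong,ack,ping] C:[err,data]

Answer: 0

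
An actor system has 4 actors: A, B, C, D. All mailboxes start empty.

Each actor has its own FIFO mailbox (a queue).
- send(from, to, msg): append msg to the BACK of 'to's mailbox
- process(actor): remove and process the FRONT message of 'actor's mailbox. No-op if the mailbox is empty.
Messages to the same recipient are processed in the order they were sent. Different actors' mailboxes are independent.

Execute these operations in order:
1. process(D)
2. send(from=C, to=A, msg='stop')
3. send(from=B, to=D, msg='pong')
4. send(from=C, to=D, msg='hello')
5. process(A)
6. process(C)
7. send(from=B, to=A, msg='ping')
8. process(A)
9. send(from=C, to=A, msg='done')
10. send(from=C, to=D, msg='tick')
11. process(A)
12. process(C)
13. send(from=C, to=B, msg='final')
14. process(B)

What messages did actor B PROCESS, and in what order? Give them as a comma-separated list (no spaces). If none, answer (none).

Answer: final

Derivation:
After 1 (process(D)): A:[] B:[] C:[] D:[]
After 2 (send(from=C, to=A, msg='stop')): A:[stop] B:[] C:[] D:[]
After 3 (send(from=B, to=D, msg='pong')): A:[stop] B:[] C:[] D:[pong]
After 4 (send(from=C, to=D, msg='hello')): A:[stop] B:[] C:[] D:[pong,hello]
After 5 (process(A)): A:[] B:[] C:[] D:[pong,hello]
After 6 (process(C)): A:[] B:[] C:[] D:[pong,hello]
After 7 (send(from=B, to=A, msg='ping')): A:[ping] B:[] C:[] D:[pong,hello]
After 8 (process(A)): A:[] B:[] C:[] D:[pong,hello]
After 9 (send(from=C, to=A, msg='done')): A:[done] B:[] C:[] D:[pong,hello]
After 10 (send(from=C, to=D, msg='tick')): A:[done] B:[] C:[] D:[pong,hello,tick]
After 11 (process(A)): A:[] B:[] C:[] D:[pong,hello,tick]
After 12 (process(C)): A:[] B:[] C:[] D:[pong,hello,tick]
After 13 (send(from=C, to=B, msg='final')): A:[] B:[final] C:[] D:[pong,hello,tick]
After 14 (process(B)): A:[] B:[] C:[] D:[pong,hello,tick]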